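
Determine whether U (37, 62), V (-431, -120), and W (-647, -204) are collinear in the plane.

Yes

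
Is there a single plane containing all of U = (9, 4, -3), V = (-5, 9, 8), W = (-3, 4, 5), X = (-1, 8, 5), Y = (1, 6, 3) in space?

The plane through U, V, W has normal n = UV × UW = (40, -20, 60) and equation n·P = 100.
Checking the remaining points: n·X = 100, n·Y = 100.
All equal 100, so all 5 points lie in one plane.

Yes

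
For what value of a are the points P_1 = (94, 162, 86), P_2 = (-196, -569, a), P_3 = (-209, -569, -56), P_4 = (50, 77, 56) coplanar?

-36

Normal to plane P_1P_3P_4: n = (9860, -2842, -6409); plane equation n·P = -84738.
Requiring n·P_2 = -84738: (-6409)a + (-315462) = -84738.
So a = -36.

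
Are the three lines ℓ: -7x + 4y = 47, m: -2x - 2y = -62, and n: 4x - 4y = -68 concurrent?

Lines aᵢx + bᵢy = cᵢ with pairwise distinct directions are concurrent exactly when det[aᵢ bᵢ cᵢ] = 0.
Here the determinant is 0.
It vanishes, so the lines are concurrent at (7, 24).

Yes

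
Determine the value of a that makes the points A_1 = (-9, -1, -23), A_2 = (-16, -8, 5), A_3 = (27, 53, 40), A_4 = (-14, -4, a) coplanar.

20

The points are coplanar iff A_1A_2 · (A_1A_3 × A_1A_4) = 0.
Expanding, this is linear in a: (-126)a + (2520) = 0.
So a = 20.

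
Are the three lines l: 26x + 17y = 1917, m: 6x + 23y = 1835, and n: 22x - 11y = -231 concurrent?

Yes

Lines aᵢx + bᵢy = cᵢ with pairwise distinct directions are concurrent exactly when det[aᵢ bᵢ cᵢ] = 0.
Here the determinant is 0.
It vanishes, so the lines are concurrent at (26, 73).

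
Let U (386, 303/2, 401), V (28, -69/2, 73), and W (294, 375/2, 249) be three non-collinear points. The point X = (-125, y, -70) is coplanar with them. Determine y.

A normal to the plane is n = UV × UW = (40080, -24240, -30000).
X lies in the plane iff n · UX = 0.
This gives (-24240)y + (-2678520) = 0, so y = -221/2.

-221/2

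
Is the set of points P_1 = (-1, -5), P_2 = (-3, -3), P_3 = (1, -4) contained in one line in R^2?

No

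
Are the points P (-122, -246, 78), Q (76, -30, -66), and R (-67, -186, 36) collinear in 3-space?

No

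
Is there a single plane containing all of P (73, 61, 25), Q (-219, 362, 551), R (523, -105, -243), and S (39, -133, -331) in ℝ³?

The four points are coplanar iff the 3×3 determinant with rows PQ, PR, PS is zero.
Rows: (-292, 301, 526), (450, -166, -268), (-34, -194, -356).
Expanding along the first row: (-292)(7104) − (301)(-169312) + (526)(-92944) = 0.
Zero determinant ⇒ coplanar.

Yes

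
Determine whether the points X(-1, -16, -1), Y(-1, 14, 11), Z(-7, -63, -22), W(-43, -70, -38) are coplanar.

A normal to the plane through X, Y, Z is n = XY × XZ = (-66, -72, 180).
The plane has equation n·P = 1038. For W: n·W = 1038.
Equal, so W lies in the plane and all four are coplanar.

Yes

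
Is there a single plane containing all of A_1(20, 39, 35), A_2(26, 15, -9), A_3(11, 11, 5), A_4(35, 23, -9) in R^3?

With A_1 as base: A_1A_2 = (6, -24, -44), A_1A_3 = (-9, -28, -30), A_1A_4 = (15, -16, -44).
A_1A_3 × A_1A_4 = (752, -846, 564).
A_1A_2 · (A_1A_3 × A_1A_4) = 0.
The scalar triple product vanishes, so the four points are coplanar.

Yes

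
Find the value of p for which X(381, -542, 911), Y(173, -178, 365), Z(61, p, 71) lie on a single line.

18

Collinearity requires XY × XZ = 0; each component is linear in p.
The x-component gives (546)p + (-9828) = 0, so p = 18.
The remaining components then also vanish.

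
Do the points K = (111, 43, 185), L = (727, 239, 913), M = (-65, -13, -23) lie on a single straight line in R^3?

Yes

KL = (616, 196, 728), KM = (-176, -56, -208).
KL × KM = (0, 0, 0).
The cross product vanishes, so the three points are collinear.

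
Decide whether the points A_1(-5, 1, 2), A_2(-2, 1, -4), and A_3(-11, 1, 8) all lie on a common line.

A_1A_2 = (3, 0, -6), A_1A_3 = (-6, 0, 6).
Comparing components 3 and 1: (-6)(-6) − (3)(6) = 18 ≠ 0, so A_1A_2 and A_1A_3 are not parallel and the points are not collinear.

No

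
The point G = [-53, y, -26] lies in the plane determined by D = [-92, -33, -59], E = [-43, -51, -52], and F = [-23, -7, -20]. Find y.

1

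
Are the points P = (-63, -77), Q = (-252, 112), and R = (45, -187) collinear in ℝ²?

PQ = (-189, 189), PR = (108, -110).
det[PQ; PR] = (-189)(-110) − (189)(108) = 378.
The determinant is nonzero, so they are not collinear.

No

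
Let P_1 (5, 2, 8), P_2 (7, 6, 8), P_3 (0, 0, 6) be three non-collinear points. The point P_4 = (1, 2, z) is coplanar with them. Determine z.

6

A normal to the plane is n = P_1P_2 × P_1P_3 = (-8, 4, 16).
P_4 lies in the plane iff n · P_1P_4 = 0.
This gives (16)z + (-96) = 0, so z = 6.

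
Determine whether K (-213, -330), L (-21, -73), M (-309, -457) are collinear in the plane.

KL = (192, 257), KM = (-96, -127).
det[KL; KM] = (192)(-127) − (257)(-96) = 288.
The determinant is nonzero, so they are not collinear.

No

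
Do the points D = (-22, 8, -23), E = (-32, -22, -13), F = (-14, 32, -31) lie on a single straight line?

DE = (-10, -30, 10), DF = (8, 24, -8).
Each component of DF is -4/5 times the corresponding component of DE, so DF = -4/5·DE and the points are collinear.

Yes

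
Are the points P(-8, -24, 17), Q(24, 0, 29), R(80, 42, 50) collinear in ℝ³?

Yes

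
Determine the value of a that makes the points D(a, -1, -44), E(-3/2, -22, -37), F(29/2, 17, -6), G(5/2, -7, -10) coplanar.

Coplanarity ⇔ det[DE; DF; DG] = 0.
Expanding, this is linear in a: (-588)a + (6174) = 0.
So a = 21/2.

21/2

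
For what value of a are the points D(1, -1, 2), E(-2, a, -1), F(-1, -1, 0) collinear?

Direction DF = (-2, 0, -2). From the x-coordinate of E, the parameter along the line is τ = (-2 − 1)/(-2) = 3/2.
Then a = (-1) + 3/2·(0) = -1.

-1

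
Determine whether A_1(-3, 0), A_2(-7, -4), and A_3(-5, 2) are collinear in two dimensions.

No

A_1A_2 = (-4, -4), A_1A_3 = (-2, 2).
det[A_1A_2; A_1A_3] = (-4)(2) − (-4)(-2) = -16.
The determinant is nonzero, so they are not collinear.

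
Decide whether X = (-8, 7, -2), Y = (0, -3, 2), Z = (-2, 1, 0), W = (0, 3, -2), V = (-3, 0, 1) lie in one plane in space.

Yes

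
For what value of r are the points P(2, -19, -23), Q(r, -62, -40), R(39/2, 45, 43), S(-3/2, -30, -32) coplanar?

Normal to plane PRS: n = (150, -147/2, 63/2); plane equation n·X = 972.
Requiring n·Q = 972: (150)r + (3297) = 972.
So r = -31/2.

-31/2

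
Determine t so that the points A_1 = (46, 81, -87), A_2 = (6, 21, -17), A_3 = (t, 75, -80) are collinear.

Direction A_1A_2 = (-40, -60, 70). From the y-coordinate of A_3, the parameter along the line is τ = (75 − 81)/(-60) = 1/10.
Then t = 46 + 1/10·(-40) = 42.

42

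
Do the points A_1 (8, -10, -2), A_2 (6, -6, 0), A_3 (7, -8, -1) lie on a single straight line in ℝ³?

Yes

A_1A_2 = (-2, 4, 2), A_1A_3 = (-1, 2, 1).
Each component of A_1A_3 is 1/2 times the corresponding component of A_1A_2, so A_1A_3 = 1/2·A_1A_2 and the points are collinear.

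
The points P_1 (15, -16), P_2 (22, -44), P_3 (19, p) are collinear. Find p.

-32

Collinearity: (P_3 − P_1) must be parallel to (P_2 − P_1) = (7, -28).
Cross-multiplying the components: (p − (-16))·(7) = (4)·(-28).
Solving gives p = -32.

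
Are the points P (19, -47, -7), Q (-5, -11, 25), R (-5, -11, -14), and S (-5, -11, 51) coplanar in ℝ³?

A normal to the plane through P, Q, R is n = PQ × PR = (-1404, -936, 0).
The plane has equation n·X = 17316. For S: n·S = 17316.
Equal, so S lies in the plane and all four are coplanar.

Yes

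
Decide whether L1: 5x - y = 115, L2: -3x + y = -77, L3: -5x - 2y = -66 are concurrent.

No

Intersecting L1 and L2: solving the 2×2 system gives (x, y) = (19, -20).
Substitute into L3: (-5)(19) + (-2)(-20) = -55.
But L3 requires -66 ≠ -55, so the three lines have no common point.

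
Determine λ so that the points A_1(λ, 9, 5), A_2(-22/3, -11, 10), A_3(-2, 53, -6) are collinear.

-17/3

Direction A_2A_3 = (16/3, 64, -16). From the y-coordinate of A_1, the parameter along the line is τ = (9 − (-11))/64 = 5/16.
Then λ = (-22/3) + 5/16·(16/3) = -17/3.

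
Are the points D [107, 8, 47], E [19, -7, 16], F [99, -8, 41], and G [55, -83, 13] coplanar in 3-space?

The four points are coplanar iff the 3×3 determinant with rows DE, DF, DG is zero.
Rows: (-88, -15, -31), (-8, -16, -6), (-52, -91, -34).
Expanding along the first row: (-88)(-2) − (-15)(-40) + (-31)(-104) = 2800.
Nonzero ⇒ not coplanar.

No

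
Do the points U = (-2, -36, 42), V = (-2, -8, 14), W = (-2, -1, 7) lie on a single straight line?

Yes

UV = (0, 28, -28), UW = (0, 35, -35).
Each component of UW is 5/4 times the corresponding component of UV, so UW = 5/4·UV and the points are collinear.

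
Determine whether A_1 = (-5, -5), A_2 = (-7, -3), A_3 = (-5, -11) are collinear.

A_1A_2 = (-2, 2), A_1A_3 = (0, -6).
det[A_1A_2; A_1A_3] = (-2)(-6) − (2)(0) = 12.
The determinant is nonzero, so they are not collinear.

No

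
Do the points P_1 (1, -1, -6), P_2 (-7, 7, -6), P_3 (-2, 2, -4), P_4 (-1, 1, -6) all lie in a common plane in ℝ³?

A normal to the plane through P_1, P_2, P_3 is n = P_1P_2 × P_1P_3 = (16, 16, 0).
The plane has equation n·P = 0. For P_4: n·P_4 = 0.
Equal, so P_4 lies in the plane and all four are coplanar.

Yes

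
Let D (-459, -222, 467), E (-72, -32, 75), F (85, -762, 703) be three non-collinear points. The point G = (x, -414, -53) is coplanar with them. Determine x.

865

Coplanarity requires DE · (DF × DG) = 0.
DE = (387, 190, -392), DF = (544, -540, 236); the triple product is linear in x with coefficient -166840 and constant term 144316600.
Setting it to zero: x = 865.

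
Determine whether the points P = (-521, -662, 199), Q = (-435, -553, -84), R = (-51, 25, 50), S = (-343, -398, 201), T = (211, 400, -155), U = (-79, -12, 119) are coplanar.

Yes

The plane through P, Q, R has normal n = PQ × PR = (178180, -120196, 7852) and equation n·X = -11699480.
Checking the remaining points: n·S = -11699480, n·T = -11699480, n·U = -11699480.
All equal -11699480, so all 6 points lie in one plane.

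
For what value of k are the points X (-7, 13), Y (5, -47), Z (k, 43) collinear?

-13

The three points are collinear iff det[XY; XZ] = 0.
This determinant is linear in k: (60)k + (780) = 0, so k = -13.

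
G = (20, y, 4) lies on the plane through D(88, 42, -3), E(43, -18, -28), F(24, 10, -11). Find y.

A normal to the plane is n = DE × DF = (-320, 1240, -2400).
G lies in the plane iff n · DG = 0.
This gives (1240)y + (-47120) = 0, so y = 38.

38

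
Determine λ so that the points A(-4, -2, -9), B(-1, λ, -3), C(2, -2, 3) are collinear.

Direction AC = (6, 0, 12). From the x-coordinate of B, the parameter along the line is τ = (-1 − (-4))/6 = 1/2.
Then λ = (-2) + 1/2·(0) = -2.

-2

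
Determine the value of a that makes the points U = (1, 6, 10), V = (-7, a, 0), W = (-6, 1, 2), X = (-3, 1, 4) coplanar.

-1

Normal to plane UWX: n = (-10, -10, 15); plane equation n·P = 80.
Requiring n·V = 80: (-10)a + (70) = 80.
So a = -1.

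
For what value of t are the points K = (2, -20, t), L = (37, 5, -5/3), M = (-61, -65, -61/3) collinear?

-25/3

Direction LM = (-98, -70, -56/3). From the x-coordinate of K, the parameter along the line is τ = (2 − 37)/(-98) = 5/14.
Then t = (-5/3) + 5/14·(-56/3) = -25/3.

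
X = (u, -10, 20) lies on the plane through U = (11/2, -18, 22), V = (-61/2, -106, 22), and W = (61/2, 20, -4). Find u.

A normal to the plane is n = UV × UW = (2288, -936, 832).
X lies in the plane iff n · UX = 0.
This gives (2288)u + (-21736) = 0, so u = 19/2.

19/2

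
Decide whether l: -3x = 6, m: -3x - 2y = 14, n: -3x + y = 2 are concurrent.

Yes

The three lines meet at one point iff the augmented coefficient matrix [aᵢ bᵢ cᵢ] has rank < 3, i.e. its determinant vanishes.
Here the determinant is 0.
It vanishes, so the lines are concurrent at (-2, -4).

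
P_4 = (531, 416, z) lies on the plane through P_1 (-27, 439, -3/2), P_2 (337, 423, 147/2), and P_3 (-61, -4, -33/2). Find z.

227/2

A normal to the plane is n = P_1P_2 × P_1P_3 = (33465, 2910, -161796).
P_4 lies in the plane iff n · P_1P_4 = 0.
This gives (-161796)z + (18363846) = 0, so z = 227/2.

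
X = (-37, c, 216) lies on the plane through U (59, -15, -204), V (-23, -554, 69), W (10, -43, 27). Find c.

The plane through U, V, W has equation −116865x + 5565y − 24115z = -2059050.
Substituting X: (5565)c + (-884835) = -2059050, so c = -211.

-211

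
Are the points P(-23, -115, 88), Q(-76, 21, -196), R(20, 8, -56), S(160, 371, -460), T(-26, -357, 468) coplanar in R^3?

No

The plane through P, Q, R has normal n = PQ × PR = (15348, -19844, -12367) and equation n·X = 840760.
Checking the remaining points: n·S = 782376, n·T = 897504.
Since n·S = 782376 ≠ 840760, S is off the plane and the points are not all coplanar.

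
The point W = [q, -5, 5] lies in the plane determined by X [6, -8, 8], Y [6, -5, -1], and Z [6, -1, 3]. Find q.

6

Coplanarity requires XY · (XZ × XW) = 0.
XY = (0, 3, -9), XZ = (0, 7, -5); the triple product is linear in q with coefficient 48 and constant term -288.
Setting it to zero: q = 6.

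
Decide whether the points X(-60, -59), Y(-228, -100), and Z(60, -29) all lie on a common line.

No

XY = (-168, -41), XZ = (120, 30).
Twice the signed area of △XYZ is (-168)(30) − (-41)(120) = -120.
The area is nonzero, so the three points are not collinear.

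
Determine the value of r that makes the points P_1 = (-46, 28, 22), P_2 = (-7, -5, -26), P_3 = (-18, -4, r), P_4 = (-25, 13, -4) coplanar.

-12

Coplanarity ⇔ det[P_1P_2; P_1P_3; P_1P_4] = 0.
Expanding, this is linear in r: (-108)r + (-1296) = 0.
So r = -12.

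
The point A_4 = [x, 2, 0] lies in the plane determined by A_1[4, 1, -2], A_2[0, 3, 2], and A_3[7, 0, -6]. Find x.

2

A normal to the plane is n = A_1A_2 × A_1A_3 = (-4, -4, -2).
A_4 lies in the plane iff n · A_1A_4 = 0.
This gives (-4)x + (8) = 0, so x = 2.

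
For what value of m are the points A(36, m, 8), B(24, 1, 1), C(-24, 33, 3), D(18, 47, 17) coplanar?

13

The points are coplanar iff AB · (AC × AD) = 0.
Expanding, this is linear in m: (-756)m + (9828) = 0.
So m = 13.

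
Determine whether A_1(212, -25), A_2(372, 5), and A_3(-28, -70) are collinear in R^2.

Yes

A_1A_2 = (160, 30), A_1A_3 = (-240, -45).
Twice the signed area of △A_1A_2A_3 is (160)(-45) − (30)(-240) = 0.
The triangle is degenerate (zero area), so the points are collinear.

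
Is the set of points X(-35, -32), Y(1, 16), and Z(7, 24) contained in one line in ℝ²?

Yes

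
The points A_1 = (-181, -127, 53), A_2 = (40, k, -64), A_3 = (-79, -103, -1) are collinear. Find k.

-75

Collinearity requires A_1A_2 × A_1A_3 = 0; each component is linear in k.
The x-component gives (-54)k + (-4050) = 0, so k = -75.
The remaining components then also vanish.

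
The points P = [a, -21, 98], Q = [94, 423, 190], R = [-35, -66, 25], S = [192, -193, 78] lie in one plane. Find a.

134

Coplanarity ⇔ det[PQ; PR; PS] = 0.
Expanding, this is linear in a: (46872)a + (-6280848) = 0.
So a = 134.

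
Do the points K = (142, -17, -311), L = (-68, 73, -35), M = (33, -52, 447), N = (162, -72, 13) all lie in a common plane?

No

The four points are coplanar iff the 3×3 determinant with rows KL, KM, KN is zero.
Rows: (-210, 90, 276), (-109, -35, 758), (20, -55, 324).
Expanding along the first row: (-210)(30350) − (90)(-50476) + (276)(6695) = 17160.
Nonzero ⇒ not coplanar.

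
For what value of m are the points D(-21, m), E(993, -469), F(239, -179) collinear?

Collinearity: (D − E) must be parallel to (F − E) = (-754, 290).
Cross-multiplying the components: (m − (-469))·(-754) = (-1014)·(290).
Solving gives m = -79.

-79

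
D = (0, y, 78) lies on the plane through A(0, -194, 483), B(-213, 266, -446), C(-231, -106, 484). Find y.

A normal to the plane is n = AB × AC = (82212, 214812, 87516).
D lies in the plane iff n · AD = 0.
This gives (214812)y + (6229548) = 0, so y = -29.

-29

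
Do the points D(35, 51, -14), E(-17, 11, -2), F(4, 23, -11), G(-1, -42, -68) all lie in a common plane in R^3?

With D as base: DE = (-52, -40, 12), DF = (-31, -28, 3), DG = (-36, -93, -54).
DF × DG = (1791, -1782, 1875).
DE · (DF × DG) = 648.
Since 648 ≠ 0, the four points are not coplanar.

No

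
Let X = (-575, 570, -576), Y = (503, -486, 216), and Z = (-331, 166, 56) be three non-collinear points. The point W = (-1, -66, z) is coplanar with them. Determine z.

The plane through X, Y, Z has equation −347424x − 488048y − 177848z = 24021888.
Substituting W: (-177848)z + (32558592) = 24021888, so z = 48.

48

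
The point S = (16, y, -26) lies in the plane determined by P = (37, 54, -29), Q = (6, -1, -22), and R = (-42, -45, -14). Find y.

42

The plane through P, Q, R has equation −132x − 88y − 1276z = 27368.
Substituting S: (-88)y + (31064) = 27368, so y = 42.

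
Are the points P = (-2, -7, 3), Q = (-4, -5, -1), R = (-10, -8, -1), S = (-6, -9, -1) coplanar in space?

With P as base: PQ = (-2, 2, -4), PR = (-8, -1, -4), PS = (-4, -2, -4).
PR × PS = (-4, -16, 12).
PQ · (PR × PS) = -72.
Since -72 ≠ 0, the four points are not coplanar.

No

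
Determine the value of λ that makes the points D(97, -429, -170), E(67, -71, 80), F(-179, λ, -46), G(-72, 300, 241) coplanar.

55

The points are coplanar iff DE · (DF × DG) = 0.
Expanding, this is linear in λ: (29920)λ + (-1645600) = 0.
So λ = 55.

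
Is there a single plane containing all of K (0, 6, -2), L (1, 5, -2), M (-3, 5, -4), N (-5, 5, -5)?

Yes

The four points are coplanar iff the 3×3 determinant with rows KL, KM, KN is zero.
Rows: (1, -1, 0), (-3, -1, -2), (-5, -1, -3).
Expanding along the first row: (1)(1) − (-1)(-1) + (0)(-2) = 0.
Zero determinant ⇒ coplanar.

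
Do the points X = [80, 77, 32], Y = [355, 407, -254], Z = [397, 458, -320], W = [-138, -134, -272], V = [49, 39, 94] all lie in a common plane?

No

The plane through X, Y, Z has normal n = XY × XZ = (-7194, 6138, 165) and equation n·P = -97614.
Checking the remaining points: n·W = 125400, n·V = -97614.
Since n·W = 125400 ≠ -97614, W is off the plane and the points are not all coplanar.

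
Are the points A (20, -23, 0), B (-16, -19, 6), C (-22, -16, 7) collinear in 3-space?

No

AB = (-36, 4, 6), AC = (-42, 7, 7).
AB × AC = (-14, 0, -84).
The cross product is nonzero, so the points do not lie on one line.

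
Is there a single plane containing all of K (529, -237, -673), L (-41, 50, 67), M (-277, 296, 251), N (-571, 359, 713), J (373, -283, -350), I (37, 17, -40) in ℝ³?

The plane through K, L, M has normal n = KL × KM = (-129232, -69760, -72488) and equation n·P = -3046184.
Checking the remaining points: n·N = -2936312, n·J = -3090656, n·I = -3067984.
Since n·N = -2936312 ≠ -3046184, N is off the plane and the points are not all coplanar.

No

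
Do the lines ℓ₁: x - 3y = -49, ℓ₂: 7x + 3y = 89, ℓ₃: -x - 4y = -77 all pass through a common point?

Intersecting ℓ₁ and ℓ₂: solving the 2×2 system gives (x, y) = (5, 18).
Substitute into ℓ₃: (-1)(5) + (-4)(18) = -77.
This equals -77, so (5, 18) lies on all three lines and they are concurrent.

Yes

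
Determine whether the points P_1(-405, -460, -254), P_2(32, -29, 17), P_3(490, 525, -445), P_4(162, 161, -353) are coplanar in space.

Yes

A normal to the plane through P_1, P_2, P_3 is n = P_1P_2 × P_1P_3 = (-349256, 326012, 44700).
The plane has equation n·P = -19870640. For P_4: n·P_4 = -19870640.
Equal, so P_4 lies in the plane and all four are coplanar.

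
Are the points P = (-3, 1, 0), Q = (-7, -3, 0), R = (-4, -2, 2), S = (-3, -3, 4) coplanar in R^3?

The four points are coplanar iff the 3×3 determinant with rows PQ, PR, PS is zero.
Rows: (-4, -4, 0), (-1, -3, 2), (0, -4, 4).
Expanding along the first row: (-4)(-4) − (-4)(-4) + (0)(4) = 0.
Zero determinant ⇒ coplanar.

Yes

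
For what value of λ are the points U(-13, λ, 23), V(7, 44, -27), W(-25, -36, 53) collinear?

-6

Direction VW = (-32, -80, 80). From the x-coordinate of U, the parameter along the line is τ = (-13 − 7)/(-32) = 5/8.
Then λ = 44 + 5/8·(-80) = -6.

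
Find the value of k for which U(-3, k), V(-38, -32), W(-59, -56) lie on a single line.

Collinearity: (U − V) must be parallel to (W − V) = (-21, -24).
Cross-multiplying the components: (k − (-32))·(-21) = (35)·(-24).
Solving gives k = 8.

8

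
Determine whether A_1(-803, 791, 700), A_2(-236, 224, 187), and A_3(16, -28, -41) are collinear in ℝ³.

Yes

A_1A_2 = (567, -567, -513), A_1A_3 = (819, -819, -741).
Each component of A_1A_3 is 13/9 times the corresponding component of A_1A_2, so A_1A_3 = 13/9·A_1A_2 and the points are collinear.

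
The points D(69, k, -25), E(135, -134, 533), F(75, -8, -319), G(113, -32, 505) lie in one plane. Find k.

79

The points are coplanar iff DE · (DF × DG) = 0.
Expanding, this is linear in k: (-17064)k + (1348056) = 0.
So k = 79.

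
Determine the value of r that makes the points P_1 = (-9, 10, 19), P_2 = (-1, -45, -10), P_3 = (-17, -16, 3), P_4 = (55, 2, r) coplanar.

27

Normal to plane P_1P_2P_3: n = (126, 360, -648); plane equation n·P = -9846.
Requiring n·P_4 = -9846: (-648)r + (7650) = -9846.
So r = 27.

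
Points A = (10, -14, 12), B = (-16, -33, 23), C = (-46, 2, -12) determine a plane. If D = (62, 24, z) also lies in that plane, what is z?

The plane through A, B, C has equation 280x − 1240y − 1480z = 2400.
Substituting D: (-1480)z + (-12400) = 2400, so z = -10.

-10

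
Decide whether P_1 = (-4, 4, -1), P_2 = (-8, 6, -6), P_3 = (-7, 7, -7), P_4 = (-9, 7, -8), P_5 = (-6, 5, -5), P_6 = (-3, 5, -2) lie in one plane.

No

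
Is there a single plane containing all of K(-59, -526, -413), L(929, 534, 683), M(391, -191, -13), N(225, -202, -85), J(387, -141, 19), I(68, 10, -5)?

The plane through K, L, M has normal n = KL × KM = (56840, 98000, -146020) and equation n·P = 5404700.
Checking the remaining points: n·N = 5404700, n·J = 5404700, n·I = 5575220.
Since n·I = 5575220 ≠ 5404700, I is off the plane and the points are not all coplanar.

No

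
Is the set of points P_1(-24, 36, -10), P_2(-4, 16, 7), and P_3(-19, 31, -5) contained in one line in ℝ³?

No

P_1P_2 = (20, -20, 17), P_1P_3 = (5, -5, 5).
Comparing components 2 and 3: (-20)(5) − (17)(-5) = -15 ≠ 0, so P_1P_2 and P_1P_3 are not parallel and the points are not collinear.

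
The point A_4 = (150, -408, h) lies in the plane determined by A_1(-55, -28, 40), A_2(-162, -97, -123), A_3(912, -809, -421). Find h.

-353

The plane through A_1, A_2, A_3 has equation −95494x − 206948y + 150290z = 17058314.
Substituting A_4: (150290)h + (70110684) = 17058314, so h = -353.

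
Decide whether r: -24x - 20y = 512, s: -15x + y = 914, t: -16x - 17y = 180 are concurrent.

Yes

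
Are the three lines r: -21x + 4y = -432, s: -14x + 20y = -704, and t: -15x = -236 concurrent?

No

Intersecting r and s: solving the 2×2 system gives (x, y) = (16, -24).
Substitute into t: (-15)(16) + (0)(-24) = -240.
But t requires -236 ≠ -240, so the three lines have no common point.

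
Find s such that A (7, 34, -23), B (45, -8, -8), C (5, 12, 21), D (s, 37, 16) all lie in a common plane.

-20

Normal to plane ABC: n = (-1518, -1702, -920); plane equation n·P = -47334.
Requiring n·D = -47334: (-1518)s + (-77694) = -47334.
So s = -20.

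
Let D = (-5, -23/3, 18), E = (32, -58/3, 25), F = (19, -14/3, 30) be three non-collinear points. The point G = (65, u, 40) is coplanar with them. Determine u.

-52/3

A normal to the plane is n = DE × DF = (-161, -276, 391).
G lies in the plane iff n · DG = 0.
This gives (-276)u + (-4784) = 0, so u = -52/3.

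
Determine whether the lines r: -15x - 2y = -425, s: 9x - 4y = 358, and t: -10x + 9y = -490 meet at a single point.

No

Intersecting r and s: solving the 2×2 system gives (x, y) = (1208/39, -515/26).
Substitute into t: (-10)(1208/39) + (9)(-515/26) = -38065/78.
But t requires -490 ≠ -38065/78, so the three lines have no common point.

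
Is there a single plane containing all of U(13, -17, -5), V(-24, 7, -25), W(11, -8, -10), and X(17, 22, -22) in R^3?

No

The four points are coplanar iff the 3×3 determinant with rows UV, UW, UX is zero.
Rows: (-37, 24, -20), (-2, 9, -5), (4, 39, -17).
Expanding along the first row: (-37)(42) − (24)(54) + (-20)(-114) = -570.
Nonzero ⇒ not coplanar.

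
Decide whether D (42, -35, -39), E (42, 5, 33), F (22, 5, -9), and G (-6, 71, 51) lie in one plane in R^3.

Yes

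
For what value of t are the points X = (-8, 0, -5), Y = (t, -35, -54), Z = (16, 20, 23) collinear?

-50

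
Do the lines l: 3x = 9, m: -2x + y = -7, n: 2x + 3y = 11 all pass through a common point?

Intersecting l and m: solving the 2×2 system gives (x, y) = (3, -1).
Substitute into n: (2)(3) + (3)(-1) = 3.
But n requires 11 ≠ 3, so the three lines have no common point.

No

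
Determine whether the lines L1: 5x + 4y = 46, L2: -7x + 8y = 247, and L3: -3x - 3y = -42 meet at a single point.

Intersecting L1 and L2: solving the 2×2 system gives (x, y) = (-155/17, 1557/68).
Substitute into L3: (-3)(-155/17) + (-3)(1557/68) = -2811/68.
But L3 requires -42 ≠ -2811/68, so the three lines have no common point.

No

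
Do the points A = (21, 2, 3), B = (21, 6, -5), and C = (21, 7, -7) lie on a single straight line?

AB = (0, 4, -8), AC = (0, 5, -10).
AB × AC = (0, 0, 0).
The cross product vanishes, so the three points are collinear.

Yes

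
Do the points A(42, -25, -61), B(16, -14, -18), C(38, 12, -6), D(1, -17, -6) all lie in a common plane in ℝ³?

The four points are coplanar iff the 3×3 determinant with rows AB, AC, AD is zero.
Rows: (-26, 11, 43), (-4, 37, 55), (-41, 8, 55).
Expanding along the first row: (-26)(1595) − (11)(2035) + (43)(1485) = 0.
Zero determinant ⇒ coplanar.

Yes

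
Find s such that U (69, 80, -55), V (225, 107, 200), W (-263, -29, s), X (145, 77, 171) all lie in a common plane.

Coplanarity ⇔ det[UV; UW; UX] = 0.
Expanding, this is linear in s: (2520)s + (687960) = 0.
So s = -273.

-273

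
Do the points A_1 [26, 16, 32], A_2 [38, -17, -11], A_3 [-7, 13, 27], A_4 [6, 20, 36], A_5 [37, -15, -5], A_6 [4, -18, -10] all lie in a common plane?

The plane through A_1, A_2, A_3 has normal n = A_1A_2 × A_1A_3 = (36, 1479, -1125) and equation n·P = -11400.
Checking the remaining points: n·A_4 = -10704, n·A_5 = -15228, n·A_6 = -15228.
Since n·A_4 = -10704 ≠ -11400, A_4 is off the plane and the points are not all coplanar.

No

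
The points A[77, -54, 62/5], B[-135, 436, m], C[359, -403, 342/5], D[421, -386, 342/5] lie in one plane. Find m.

-298/5

Coplanarity ⇔ det[AB; AC; AD] = 0.
Expanding, this is linear in m: (26432)m + (7876736/5) = 0.
So m = -298/5.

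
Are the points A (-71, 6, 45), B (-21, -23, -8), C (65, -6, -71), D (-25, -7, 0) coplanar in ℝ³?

With A as base: AB = (50, -29, -53), AC = (136, -12, -116), AD = (46, -13, -45).
AC × AD = (-968, 784, -1216).
AB · (AC × AD) = -6688.
Since -6688 ≠ 0, the four points are not coplanar.

No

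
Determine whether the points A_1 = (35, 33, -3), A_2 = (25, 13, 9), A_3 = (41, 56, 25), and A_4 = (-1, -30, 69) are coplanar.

A normal to the plane through A_1, A_2, A_3 is n = A_1A_2 × A_1A_3 = (-836, 352, -110).
The plane has equation n·P = -17314. For A_4: n·A_4 = -17314.
Equal, so A_4 lies in the plane and all four are coplanar.

Yes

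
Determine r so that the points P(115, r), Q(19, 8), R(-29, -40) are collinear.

104

Collinearity: (P − Q) must be parallel to (R − Q) = (-48, -48).
Cross-multiplying the components: (r − 8)·(-48) = (96)·(-48).
Solving gives r = 104.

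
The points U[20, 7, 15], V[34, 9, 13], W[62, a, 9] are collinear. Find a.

Collinearity requires UV × UW = 0; each component is linear in a.
The x-component gives (2)a + (-26) = 0, so a = 13.
The remaining components then also vanish.

13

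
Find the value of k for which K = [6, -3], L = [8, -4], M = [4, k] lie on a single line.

-2

Collinearity: (M − K) must be parallel to (L − K) = (2, -1).
Cross-multiplying the components: (k − (-3))·(2) = (-2)·(-1).
Solving gives k = -2.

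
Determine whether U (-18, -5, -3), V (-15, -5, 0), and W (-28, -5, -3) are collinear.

UV = (3, 0, 3), UW = (-10, 0, 0).
Comparing components 3 and 1: (3)(-10) − (3)(0) = -30 ≠ 0, so UV and UW are not parallel and the points are not collinear.

No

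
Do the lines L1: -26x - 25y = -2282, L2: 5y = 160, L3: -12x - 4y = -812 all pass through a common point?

Yes

Intersecting L1 and L2: solving the 2×2 system gives (x, y) = (57, 32).
Substitute into L3: (-12)(57) + (-4)(32) = -812.
This equals -812, so (57, 32) lies on all three lines and they are concurrent.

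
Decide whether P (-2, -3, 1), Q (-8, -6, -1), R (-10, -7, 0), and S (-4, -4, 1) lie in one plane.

Yes

With P as base: PQ = (-6, -3, -2), PR = (-8, -4, -1), PS = (-2, -1, 0).
PR × PS = (-1, 2, 0).
PQ · (PR × PS) = 0.
The scalar triple product vanishes, so the four points are coplanar.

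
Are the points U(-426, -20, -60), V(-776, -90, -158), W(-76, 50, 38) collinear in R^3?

UV = (-350, -70, -98), UW = (350, 70, 98).
Each component of UW is -1 times the corresponding component of UV, so UW = -1·UV and the points are collinear.

Yes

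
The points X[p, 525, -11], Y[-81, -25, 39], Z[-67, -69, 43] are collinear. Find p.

Collinearity requires XY × XZ = 0; each component is linear in p.
The y-component gives (4)p + (1024) = 0, so p = -256.
The remaining components then also vanish.

-256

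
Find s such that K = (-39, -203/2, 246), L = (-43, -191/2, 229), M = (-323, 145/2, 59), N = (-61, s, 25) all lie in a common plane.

-37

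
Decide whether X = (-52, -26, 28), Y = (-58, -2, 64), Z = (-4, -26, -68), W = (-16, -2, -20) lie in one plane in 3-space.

The four points are coplanar iff the 3×3 determinant with rows XY, XZ, XW is zero.
Rows: (-6, 24, 36), (48, 0, -96), (36, 24, -48).
Expanding along the first row: (-6)(2304) − (24)(1152) + (36)(1152) = 0.
Zero determinant ⇒ coplanar.

Yes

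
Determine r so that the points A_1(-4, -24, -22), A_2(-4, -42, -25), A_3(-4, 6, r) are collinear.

Direction A_1A_2 = (0, -18, -3). From the y-coordinate of A_3, the parameter along the line is τ = (6 − (-24))/(-18) = -5/3.
Then r = (-22) + (-5/3)·(-3) = -17.

-17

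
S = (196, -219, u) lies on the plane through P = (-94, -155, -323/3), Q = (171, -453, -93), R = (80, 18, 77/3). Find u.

Coplanarity requires PQ · (PR × PS) = 0.
PQ = (265, -298, 44/3), PR = (174, 173, 400/3); the triple product is linear in u with coefficient 97697 and constant term 1074667/3.
Setting it to zero: u = -11/3.

-11/3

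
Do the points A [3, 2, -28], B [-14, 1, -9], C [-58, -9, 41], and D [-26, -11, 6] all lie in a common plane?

No

A normal to the plane through A, B, C is n = AB × AC = (140, 14, 126).
The plane has equation n·P = -3080. For D: n·D = -3038.
-3038 ≠ -3080, so D is off the plane.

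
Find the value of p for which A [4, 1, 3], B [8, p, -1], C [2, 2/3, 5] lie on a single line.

Direction AC = (-2, -1/3, 2). From the x-coordinate of B, the parameter along the line is τ = (8 − 4)/(-2) = -2.
Then p = 1 + (-2)·(-1/3) = 5/3.

5/3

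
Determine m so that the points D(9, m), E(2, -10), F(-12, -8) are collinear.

-11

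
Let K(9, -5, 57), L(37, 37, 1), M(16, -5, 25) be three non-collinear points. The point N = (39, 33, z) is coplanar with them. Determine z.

The plane through K, L, M has equation −1344x + 504y − 294z = -31374.
Substituting N: (-294)z + (-35784) = -31374, so z = -15.

-15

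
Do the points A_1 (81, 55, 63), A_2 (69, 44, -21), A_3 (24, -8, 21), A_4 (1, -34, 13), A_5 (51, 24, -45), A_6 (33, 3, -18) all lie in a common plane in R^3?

No

The plane through A_1, A_2, A_3 has normal n = A_1A_2 × A_1A_3 = (-4830, 4284, 129) and equation n·P = -147483.
Checking the remaining points: n·A_4 = -148809, n·A_5 = -149319, n·A_6 = -148860.
Since n·A_4 = -148809 ≠ -147483, A_4 is off the plane and the points are not all coplanar.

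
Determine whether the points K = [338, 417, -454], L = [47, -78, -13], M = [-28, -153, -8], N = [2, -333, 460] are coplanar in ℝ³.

A normal to the plane through K, L, M is n = KL × KM = (30600, -31620, -15300).
The plane has equation n·P = 4103460. For N: n·N = 3552660.
3552660 ≠ 4103460, so N is off the plane.

No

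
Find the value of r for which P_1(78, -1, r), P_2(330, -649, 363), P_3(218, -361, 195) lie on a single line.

Collinearity requires P_1P_2 × P_1P_3 = 0; each component is linear in r.
The x-component gives (288)r + (4320) = 0, so r = -15.
The remaining components then also vanish.

-15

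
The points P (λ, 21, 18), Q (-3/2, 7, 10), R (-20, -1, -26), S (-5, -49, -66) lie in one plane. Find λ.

-17/2

The points are coplanar iff PQ · (PR × PS) = 0.
Expanding, this is linear in λ: (1408)λ + (11968) = 0.
So λ = -17/2.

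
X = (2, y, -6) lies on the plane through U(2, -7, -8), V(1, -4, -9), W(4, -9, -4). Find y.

-3

A normal to the plane is n = UV × UW = (10, 2, -4).
X lies in the plane iff n · UX = 0.
This gives (2)y + (6) = 0, so y = -3.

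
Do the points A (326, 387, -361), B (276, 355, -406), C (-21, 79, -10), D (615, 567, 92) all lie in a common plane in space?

With A as base: AB = (-50, -32, -45), AC = (-347, -308, 351), AD = (289, 180, 453).
AC × AD = (-202704, 258630, 26552).
AB · (AC × AD) = 664200.
Since 664200 ≠ 0, the four points are not coplanar.

No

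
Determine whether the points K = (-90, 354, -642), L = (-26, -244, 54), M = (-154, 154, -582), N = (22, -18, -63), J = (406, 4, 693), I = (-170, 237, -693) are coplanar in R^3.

The plane through K, L, M has normal n = KL × KM = (103320, -48384, -51072) and equation n·P = 6361488.
Checking the remaining points: n·N = 6361488, n·J = 6361488, n·I = 6361488.
All equal 6361488, so all 6 points lie in one plane.

Yes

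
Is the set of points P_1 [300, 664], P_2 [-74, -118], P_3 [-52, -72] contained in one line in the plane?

P_1P_2 = (-374, -782), P_1P_3 = (-352, -736).
Twice the signed area of △P_1P_2P_3 is (-374)(-736) − (-782)(-352) = 0.
The triangle is degenerate (zero area), so the points are collinear.

Yes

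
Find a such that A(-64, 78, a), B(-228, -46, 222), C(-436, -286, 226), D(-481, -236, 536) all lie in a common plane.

21

The points are coplanar iff AB · (AC × AD) = 0.
Expanding, this is linear in a: (21200)a + (-445200) = 0.
So a = 21.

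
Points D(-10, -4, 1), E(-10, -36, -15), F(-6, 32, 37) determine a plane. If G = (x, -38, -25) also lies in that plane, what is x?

-12

A normal to the plane is n = DE × DF = (-576, -64, 128).
G lies in the plane iff n · DG = 0.
This gives (-576)x + (-6912) = 0, so x = -12.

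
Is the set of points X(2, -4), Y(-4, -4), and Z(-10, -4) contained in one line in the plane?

XY = (-6, 0), XZ = (-12, 0).
Twice the signed area of △XYZ is (-6)(0) − (0)(-12) = 0.
The triangle is degenerate (zero area), so the points are collinear.

Yes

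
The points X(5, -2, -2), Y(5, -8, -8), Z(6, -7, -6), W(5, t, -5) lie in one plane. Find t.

The points are coplanar iff XY · (XZ × XW) = 0.
Expanding, this is linear in t: (-6)t + (-30) = 0.
So t = -5.

-5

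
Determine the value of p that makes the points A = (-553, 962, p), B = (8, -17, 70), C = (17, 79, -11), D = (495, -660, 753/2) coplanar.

The points are coplanar iff AB · (AC × AD) = 0.
Expanding, this is linear in p: (52539)p + (49859511/2) = 0.
So p = -949/2.

-949/2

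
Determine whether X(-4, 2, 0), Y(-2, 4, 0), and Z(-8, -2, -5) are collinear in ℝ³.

XY = (2, 2, 0), XZ = (-4, -4, -5).
Comparing components 2 and 3: (2)(-5) − (0)(-4) = -10 ≠ 0, so XY and XZ are not parallel and the points are not collinear.

No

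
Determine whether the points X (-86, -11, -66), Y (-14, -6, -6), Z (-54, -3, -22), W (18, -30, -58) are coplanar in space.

Yes

A normal to the plane through X, Y, Z is n = XY × XZ = (-260, -1248, 416).
The plane has equation n·P = 8632. For W: n·W = 8632.
Equal, so W lies in the plane and all four are coplanar.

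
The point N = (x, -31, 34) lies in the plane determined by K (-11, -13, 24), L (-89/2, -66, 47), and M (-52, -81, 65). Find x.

-22

Coplanarity requires KL · (KM × KN) = 0.
KL = (-67/2, -53, 23), KM = (-41, -68, 41); the triple product is linear in x with coefficient -609 and constant term -13398.
Setting it to zero: x = -22.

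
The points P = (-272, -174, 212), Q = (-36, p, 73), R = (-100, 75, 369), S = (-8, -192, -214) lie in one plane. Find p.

-45

Coplanarity ⇔ det[PQ; PR; PS] = 0.
Expanding, this is linear in p: (114720)p + (5162400) = 0.
So p = -45.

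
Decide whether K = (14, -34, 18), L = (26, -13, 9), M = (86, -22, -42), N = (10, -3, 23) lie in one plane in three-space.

The four points are coplanar iff the 3×3 determinant with rows KL, KM, KN is zero.
Rows: (12, 21, -9), (72, 12, -60), (-4, 31, 5).
Expanding along the first row: (12)(1920) − (21)(120) + (-9)(2280) = 0.
Zero determinant ⇒ coplanar.

Yes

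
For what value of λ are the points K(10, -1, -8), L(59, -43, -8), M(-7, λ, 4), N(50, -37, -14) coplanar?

17

The points are coplanar iff KL · (KM × KN) = 0.
Expanding, this is linear in λ: (-294)λ + (4998) = 0.
So λ = 17.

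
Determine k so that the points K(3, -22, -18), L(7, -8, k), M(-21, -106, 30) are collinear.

-26

Collinearity requires KL × KM = 0; each component is linear in k.
The x-component gives (84)k + (2184) = 0, so k = -26.
The remaining components then also vanish.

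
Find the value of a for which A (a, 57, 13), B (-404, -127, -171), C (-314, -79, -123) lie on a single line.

-59

Collinearity requires AB × AC = 0; each component is linear in a.
The y-component gives (48)a + (2832) = 0, so a = -59.
The remaining components then also vanish.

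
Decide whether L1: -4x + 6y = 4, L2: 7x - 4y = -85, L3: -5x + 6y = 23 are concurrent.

Lines aᵢx + bᵢy = cᵢ with pairwise distinct directions are concurrent exactly when det[aᵢ bᵢ cᵢ] = 0.
Here the determinant is 0.
It vanishes, so the lines are concurrent at (-19, -12).

Yes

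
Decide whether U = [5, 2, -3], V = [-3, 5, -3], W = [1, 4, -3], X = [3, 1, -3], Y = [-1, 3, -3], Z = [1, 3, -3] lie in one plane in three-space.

Yes

The plane through U, V, W has normal n = UV × UW = (0, 0, -4) and equation n·P = 12.
Checking the remaining points: n·X = 12, n·Y = 12, n·Z = 12.
All equal 12, so all 6 points lie in one plane.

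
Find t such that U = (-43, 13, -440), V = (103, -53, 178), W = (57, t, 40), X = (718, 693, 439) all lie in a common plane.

Normal to plane UVX: n = (-478254, 341964, 149506); plane equation n·P = -40772186.
Requiring n·W = -40772186: (341964)t + (-21280238) = -40772186.
So t = -57.

-57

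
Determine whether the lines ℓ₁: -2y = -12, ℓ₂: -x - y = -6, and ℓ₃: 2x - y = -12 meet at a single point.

The three lines meet at one point iff the augmented coefficient matrix [aᵢ bᵢ cᵢ] has rank < 3, i.e. its determinant vanishes.
Here the determinant is 12.
Nonzero, so no common point exists.

No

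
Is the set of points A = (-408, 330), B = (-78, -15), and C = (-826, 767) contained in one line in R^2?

AB = (330, -345), AC = (-418, 437).
Twice the signed area of △ABC is (330)(437) − (-345)(-418) = 0.
The triangle is degenerate (zero area), so the points are collinear.

Yes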